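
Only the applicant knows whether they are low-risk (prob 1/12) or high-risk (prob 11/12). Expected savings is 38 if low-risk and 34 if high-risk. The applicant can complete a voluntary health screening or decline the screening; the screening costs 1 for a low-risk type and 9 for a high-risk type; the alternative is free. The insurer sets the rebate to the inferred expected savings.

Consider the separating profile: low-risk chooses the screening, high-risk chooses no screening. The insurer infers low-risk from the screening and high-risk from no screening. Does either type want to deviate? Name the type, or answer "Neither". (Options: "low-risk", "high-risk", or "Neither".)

Neither

The screening pays 38; no screening pays 34.
low-risk: assigned the screening, nets 38 − 1 = 37; deviating to no screening nets 34.
high-risk: assigned no screening, nets 34; deviating to the screening nets 38 − 9 = 29.
Both types strictly prefer their assigned action; no profitable deviation.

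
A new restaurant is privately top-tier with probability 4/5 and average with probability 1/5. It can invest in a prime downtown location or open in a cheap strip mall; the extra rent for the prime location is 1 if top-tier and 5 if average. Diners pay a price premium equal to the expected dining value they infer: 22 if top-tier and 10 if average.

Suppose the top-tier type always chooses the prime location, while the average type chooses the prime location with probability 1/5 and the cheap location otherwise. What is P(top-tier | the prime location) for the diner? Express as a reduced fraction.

P(the prime location) = (4/5)·1 + (1/5)·(1/5) = 21/25.
By Bayes' rule, P(top-tier | the prime location) = (4/5) / (21/25) = 20/21.

20/21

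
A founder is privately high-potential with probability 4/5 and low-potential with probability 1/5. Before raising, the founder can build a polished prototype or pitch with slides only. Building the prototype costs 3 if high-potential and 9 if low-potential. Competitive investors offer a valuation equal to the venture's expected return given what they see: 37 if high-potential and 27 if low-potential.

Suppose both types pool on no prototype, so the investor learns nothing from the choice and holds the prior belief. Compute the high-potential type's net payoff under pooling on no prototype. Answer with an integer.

Pooled valuation = 4/5·37 + 1/5·27 = 35.
high-potential pays no cost for no prototype, so net payoff = 35.

35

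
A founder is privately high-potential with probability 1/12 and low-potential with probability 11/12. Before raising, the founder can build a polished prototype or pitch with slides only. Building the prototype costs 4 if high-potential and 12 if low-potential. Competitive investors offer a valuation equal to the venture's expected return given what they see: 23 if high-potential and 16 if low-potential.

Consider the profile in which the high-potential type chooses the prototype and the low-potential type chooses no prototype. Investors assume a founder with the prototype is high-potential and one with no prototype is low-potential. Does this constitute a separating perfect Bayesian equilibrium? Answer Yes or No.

Under these beliefs, the prototype earns valuation 23 and no prototype earns valuation 16.
high-potential: the prototype nets 23 − 4 = 19; no prototype nets 16. high-potential prefers the prototype.
low-potential: the prototype nets 23 − 12 = 11; no prototype nets 16. low-potential prefers no prototype.
Neither type deviates, so the separating profile is an equilibrium.

Yes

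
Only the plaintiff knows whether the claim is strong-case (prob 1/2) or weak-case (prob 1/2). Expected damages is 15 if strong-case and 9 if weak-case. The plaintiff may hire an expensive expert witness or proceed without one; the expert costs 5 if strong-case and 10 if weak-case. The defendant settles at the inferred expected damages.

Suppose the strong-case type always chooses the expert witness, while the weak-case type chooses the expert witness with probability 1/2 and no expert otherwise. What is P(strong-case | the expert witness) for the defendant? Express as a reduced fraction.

2/3

P(the expert witness) = (1/2)·1 + (1/2)·(1/2) = 3/4.
By Bayes' rule, P(strong-case | the expert witness) = (1/2) / (3/4) = 2/3.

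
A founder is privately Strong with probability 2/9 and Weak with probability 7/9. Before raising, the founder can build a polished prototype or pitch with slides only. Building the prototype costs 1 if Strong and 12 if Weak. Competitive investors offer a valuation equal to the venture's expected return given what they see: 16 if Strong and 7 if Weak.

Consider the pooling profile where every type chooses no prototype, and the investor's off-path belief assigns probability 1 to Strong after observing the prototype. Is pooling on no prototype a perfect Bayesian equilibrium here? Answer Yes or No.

On path, the investor holds the prior and pays 2/9·16 + 7/9·7 = 9. Off path (the prototype), believing Strong, it pays 16.
Strong: no prototype nets 9; the prototype nets 16 − 1 = 15. Strong would deviate.
Weak: no prototype nets 9; the prototype nets 16 − 12 = 4. Weak stays.
A type deviates, so pooling fails.

No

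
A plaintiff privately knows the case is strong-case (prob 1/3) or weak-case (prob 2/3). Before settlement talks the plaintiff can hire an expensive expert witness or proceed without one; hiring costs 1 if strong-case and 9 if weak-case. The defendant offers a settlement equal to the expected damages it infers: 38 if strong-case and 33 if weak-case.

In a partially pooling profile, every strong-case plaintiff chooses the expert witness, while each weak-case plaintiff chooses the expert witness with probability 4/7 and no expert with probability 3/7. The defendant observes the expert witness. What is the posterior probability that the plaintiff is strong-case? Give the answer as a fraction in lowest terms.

7/15

P(the expert witness) = (1/3)·1 + (2/3)·(4/7) = 5/7.
By Bayes' rule, P(strong-case | the expert witness) = (1/3) / (5/7) = 7/15.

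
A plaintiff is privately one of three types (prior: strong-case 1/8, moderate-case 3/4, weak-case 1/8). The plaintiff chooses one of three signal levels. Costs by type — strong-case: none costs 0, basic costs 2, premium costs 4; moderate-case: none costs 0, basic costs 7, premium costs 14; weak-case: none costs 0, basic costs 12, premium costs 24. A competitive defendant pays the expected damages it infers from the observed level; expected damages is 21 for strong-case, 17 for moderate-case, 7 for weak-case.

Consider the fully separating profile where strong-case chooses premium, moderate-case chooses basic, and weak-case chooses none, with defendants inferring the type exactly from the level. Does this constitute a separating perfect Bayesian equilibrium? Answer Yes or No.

Yes

Separating settlements: premium → 21, basic → 17, none → 7.
strong-case (assigned premium): none: 7 − 0 = 7; basic: 17 − 2 = 15; premium: 21 − 4 = 17. strong-case stays.
moderate-case (assigned basic): none: 7 − 0 = 7; basic: 17 − 7 = 10; premium: 21 − 14 = 7. moderate-case stays.
weak-case (assigned none): none: 7 − 0 = 7; basic: 17 − 12 = 5; premium: 21 − 24 = -3. weak-case stays.
Every type prefers its assigned level; separation holds.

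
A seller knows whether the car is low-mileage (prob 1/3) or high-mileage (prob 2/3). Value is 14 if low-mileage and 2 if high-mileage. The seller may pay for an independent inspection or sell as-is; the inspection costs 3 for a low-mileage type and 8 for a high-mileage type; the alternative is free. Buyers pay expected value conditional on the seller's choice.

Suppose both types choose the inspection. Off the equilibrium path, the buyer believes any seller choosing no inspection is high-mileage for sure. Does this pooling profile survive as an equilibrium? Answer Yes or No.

No

On path, the buyer holds the prior and pays 1/3·14 + 2/3·2 = 6. Off path (no inspection), believing high-mileage, it pays 2.
low-mileage: the inspection nets 6 − 3 = 3; no inspection nets 2. low-mileage stays.
high-mileage: the inspection nets 6 − 8 = -2; no inspection nets 2. high-mileage would deviate.
A type deviates, so pooling fails.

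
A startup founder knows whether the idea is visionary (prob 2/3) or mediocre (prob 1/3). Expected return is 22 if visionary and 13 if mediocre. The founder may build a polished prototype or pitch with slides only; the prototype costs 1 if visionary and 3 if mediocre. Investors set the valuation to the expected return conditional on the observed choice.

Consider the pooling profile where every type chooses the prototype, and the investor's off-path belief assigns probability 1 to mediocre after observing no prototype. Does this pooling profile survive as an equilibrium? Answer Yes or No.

On path, the investor holds the prior and pays 2/3·22 + 1/3·13 = 19. Off path (no prototype), believing mediocre, it pays 13.
visionary: the prototype nets 19 − 1 = 18; no prototype nets 13. visionary stays.
mediocre: the prototype nets 19 − 3 = 16; no prototype nets 13. mediocre stays.
No type deviates, so pooling is sustained.

Yes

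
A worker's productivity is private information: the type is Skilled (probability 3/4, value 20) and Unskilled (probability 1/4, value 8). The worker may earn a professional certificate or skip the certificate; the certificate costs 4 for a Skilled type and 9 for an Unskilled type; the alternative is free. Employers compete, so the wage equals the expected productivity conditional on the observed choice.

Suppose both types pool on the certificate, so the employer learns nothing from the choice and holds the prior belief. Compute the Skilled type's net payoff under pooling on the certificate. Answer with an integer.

13

Pooled wage = 3/4·20 + 1/4·8 = 17.
Skilled pays cost 4 for the certificate, so net payoff = 17 − 4 = 13.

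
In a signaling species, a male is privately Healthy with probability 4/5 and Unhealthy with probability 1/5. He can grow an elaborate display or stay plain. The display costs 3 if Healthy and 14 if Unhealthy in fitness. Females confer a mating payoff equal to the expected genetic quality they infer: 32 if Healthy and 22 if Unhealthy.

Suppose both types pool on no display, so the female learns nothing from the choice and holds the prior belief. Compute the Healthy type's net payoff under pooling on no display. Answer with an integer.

Pooled mating payoff = 4/5·32 + 1/5·22 = 30.
Healthy pays no cost for no display, so net payoff = 30.

30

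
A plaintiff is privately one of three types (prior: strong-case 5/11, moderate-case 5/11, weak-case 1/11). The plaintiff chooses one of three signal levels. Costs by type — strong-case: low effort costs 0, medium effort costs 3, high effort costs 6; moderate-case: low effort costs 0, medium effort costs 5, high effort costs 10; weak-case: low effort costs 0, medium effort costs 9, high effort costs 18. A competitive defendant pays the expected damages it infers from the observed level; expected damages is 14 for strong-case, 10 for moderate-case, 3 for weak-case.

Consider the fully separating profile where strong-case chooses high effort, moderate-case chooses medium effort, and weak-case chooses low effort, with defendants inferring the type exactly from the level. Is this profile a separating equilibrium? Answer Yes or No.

Separating settlements: high effort → 14, medium effort → 10, low effort → 3.
strong-case (assigned high effort): low effort: 3 − 0 = 3; medium effort: 10 − 3 = 7; high effort: 14 − 6 = 8. strong-case stays.
moderate-case (assigned medium effort): low effort: 3 − 0 = 3; medium effort: 10 − 5 = 5; high effort: 14 − 10 = 4. moderate-case stays.
weak-case (assigned low effort): low effort: 3 − 0 = 3; medium effort: 10 − 9 = 1; high effort: 14 − 18 = -4. weak-case stays.
Every type prefers its assigned level; separation holds.

Yes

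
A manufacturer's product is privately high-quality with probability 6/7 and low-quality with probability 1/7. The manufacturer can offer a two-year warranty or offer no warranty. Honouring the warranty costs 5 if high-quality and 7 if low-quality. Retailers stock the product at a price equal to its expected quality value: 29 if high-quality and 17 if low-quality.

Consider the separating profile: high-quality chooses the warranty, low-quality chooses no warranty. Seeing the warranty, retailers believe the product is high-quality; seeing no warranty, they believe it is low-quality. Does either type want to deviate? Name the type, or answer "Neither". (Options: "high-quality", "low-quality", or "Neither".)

The warranty pays 29; no warranty pays 17.
high-quality: assigned the warranty, nets 29 − 5 = 24; deviating to no warranty nets 17.
low-quality: assigned no warranty, nets 17; deviating to the warranty nets 29 − 7 = 22.
The low-quality type gains 5 by deviating.

low-quality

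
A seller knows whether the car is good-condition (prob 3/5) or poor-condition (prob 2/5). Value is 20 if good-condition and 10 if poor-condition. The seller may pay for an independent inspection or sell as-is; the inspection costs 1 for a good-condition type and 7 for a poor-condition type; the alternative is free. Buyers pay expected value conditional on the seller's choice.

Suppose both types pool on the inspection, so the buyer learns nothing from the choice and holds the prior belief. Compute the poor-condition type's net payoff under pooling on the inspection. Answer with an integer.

Pooled price = 3/5·20 + 2/5·10 = 16.
poor-condition pays cost 7 for the inspection, so net payoff = 16 − 7 = 9.

9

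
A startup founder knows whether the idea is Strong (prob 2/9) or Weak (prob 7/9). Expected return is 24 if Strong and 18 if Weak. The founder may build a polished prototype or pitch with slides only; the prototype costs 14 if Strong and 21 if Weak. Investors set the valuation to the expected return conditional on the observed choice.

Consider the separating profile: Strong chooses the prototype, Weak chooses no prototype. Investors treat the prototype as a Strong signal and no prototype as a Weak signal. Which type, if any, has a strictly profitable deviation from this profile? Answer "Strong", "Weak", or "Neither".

Strong

The prototype pays 24; no prototype pays 18.
Strong: assigned the prototype, nets 24 − 14 = 10; deviating to no prototype nets 18.
Weak: assigned no prototype, nets 18; deviating to the prototype nets 24 − 21 = 3.
The Strong type gains 8 by deviating.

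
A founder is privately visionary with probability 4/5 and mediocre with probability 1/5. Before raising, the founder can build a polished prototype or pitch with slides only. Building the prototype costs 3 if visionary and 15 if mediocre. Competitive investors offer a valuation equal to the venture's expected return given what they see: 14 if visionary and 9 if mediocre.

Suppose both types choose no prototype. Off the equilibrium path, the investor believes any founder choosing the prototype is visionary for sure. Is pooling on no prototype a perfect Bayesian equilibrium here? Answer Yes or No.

Yes

On path, the investor holds the prior and pays 4/5·14 + 1/5·9 = 13. Off path (the prototype), believing visionary, it pays 14.
visionary: no prototype nets 13; the prototype nets 14 − 3 = 11. visionary stays.
mediocre: no prototype nets 13; the prototype nets 14 − 15 = -1. mediocre stays.
No type deviates, so pooling is sustained.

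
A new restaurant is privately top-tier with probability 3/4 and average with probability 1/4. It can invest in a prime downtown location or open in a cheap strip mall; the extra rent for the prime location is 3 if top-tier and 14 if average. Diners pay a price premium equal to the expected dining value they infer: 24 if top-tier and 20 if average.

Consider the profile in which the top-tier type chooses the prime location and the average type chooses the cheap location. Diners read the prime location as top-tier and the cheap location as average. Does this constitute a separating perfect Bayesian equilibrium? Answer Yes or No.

Under these beliefs, the prime location earns price premium 24 and the cheap location earns price premium 20.
top-tier: the prime location nets 24 − 3 = 21; the cheap location nets 20. top-tier prefers the prime location.
average: the prime location nets 24 − 14 = 10; the cheap location nets 20. average prefers the cheap location.
Neither type deviates, so the separating profile is an equilibrium.

Yes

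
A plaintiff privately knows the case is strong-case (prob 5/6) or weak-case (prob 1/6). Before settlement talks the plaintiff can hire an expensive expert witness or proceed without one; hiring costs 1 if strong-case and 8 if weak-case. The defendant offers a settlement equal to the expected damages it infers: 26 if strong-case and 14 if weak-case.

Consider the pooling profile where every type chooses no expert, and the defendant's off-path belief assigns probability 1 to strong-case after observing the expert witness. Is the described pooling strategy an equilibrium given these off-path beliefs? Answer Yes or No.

No

On path, the defendant holds the prior and pays 5/6·26 + 1/6·14 = 24. Off path (the expert witness), believing strong-case, it pays 26.
strong-case: no expert nets 24; the expert witness nets 26 − 1 = 25. strong-case would deviate.
weak-case: no expert nets 24; the expert witness nets 26 − 8 = 18. weak-case stays.
A type deviates, so pooling fails.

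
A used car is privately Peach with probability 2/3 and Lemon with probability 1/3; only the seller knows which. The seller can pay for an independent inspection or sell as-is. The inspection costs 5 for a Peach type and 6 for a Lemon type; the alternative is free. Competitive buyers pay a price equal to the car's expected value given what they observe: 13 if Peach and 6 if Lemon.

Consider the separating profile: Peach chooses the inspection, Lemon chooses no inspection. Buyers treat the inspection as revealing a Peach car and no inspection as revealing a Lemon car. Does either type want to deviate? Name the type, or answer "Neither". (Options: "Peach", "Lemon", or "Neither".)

The inspection pays 13; no inspection pays 6.
Peach: assigned the inspection, nets 13 − 5 = 8; deviating to no inspection nets 6.
Lemon: assigned no inspection, nets 6; deviating to the inspection nets 13 − 6 = 7.
The Lemon type gains 1 by deviating.

Lemon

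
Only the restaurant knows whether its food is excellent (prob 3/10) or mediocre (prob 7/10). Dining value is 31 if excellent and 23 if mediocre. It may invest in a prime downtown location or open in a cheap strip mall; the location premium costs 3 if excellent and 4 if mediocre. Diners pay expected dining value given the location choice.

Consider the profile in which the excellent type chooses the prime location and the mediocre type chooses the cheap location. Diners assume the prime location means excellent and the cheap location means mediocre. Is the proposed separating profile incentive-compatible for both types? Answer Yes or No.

Under these beliefs, the prime location earns price premium 31 and the cheap location earns price premium 23.
excellent: the prime location nets 31 − 3 = 28; the cheap location nets 23. excellent prefers the prime location.
mediocre: the prime location nets 31 − 4 = 27; the cheap location nets 23. mediocre would deviate to the prime location.
mediocre has a profitable deviation, so the profile is not an equilibrium.

No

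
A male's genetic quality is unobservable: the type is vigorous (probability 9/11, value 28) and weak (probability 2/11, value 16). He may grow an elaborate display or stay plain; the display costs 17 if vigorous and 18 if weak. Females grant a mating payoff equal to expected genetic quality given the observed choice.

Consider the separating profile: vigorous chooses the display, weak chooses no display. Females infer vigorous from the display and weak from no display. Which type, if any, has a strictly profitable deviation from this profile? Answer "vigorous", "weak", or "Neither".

The display pays 28; no display pays 16.
vigorous: assigned the display, nets 28 − 17 = 11; deviating to no display nets 16.
weak: assigned no display, nets 16; deviating to the display nets 28 − 18 = 10.
The vigorous type gains 5 by deviating.

vigorous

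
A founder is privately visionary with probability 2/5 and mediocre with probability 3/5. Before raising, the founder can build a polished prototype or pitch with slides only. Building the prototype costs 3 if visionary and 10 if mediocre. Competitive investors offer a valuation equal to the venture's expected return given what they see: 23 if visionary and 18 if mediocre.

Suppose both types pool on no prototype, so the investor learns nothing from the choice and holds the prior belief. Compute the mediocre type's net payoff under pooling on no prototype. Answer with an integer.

Pooled valuation = 2/5·23 + 3/5·18 = 20.
mediocre pays no cost for no prototype, so net payoff = 20.

20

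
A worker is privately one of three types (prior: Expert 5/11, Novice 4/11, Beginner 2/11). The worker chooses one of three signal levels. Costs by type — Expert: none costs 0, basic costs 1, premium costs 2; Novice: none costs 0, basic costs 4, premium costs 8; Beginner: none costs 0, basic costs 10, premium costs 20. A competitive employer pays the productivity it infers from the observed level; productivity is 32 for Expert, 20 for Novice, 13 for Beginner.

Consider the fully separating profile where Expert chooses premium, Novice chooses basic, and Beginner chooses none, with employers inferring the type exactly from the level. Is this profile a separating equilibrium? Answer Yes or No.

Separating wages: premium → 32, basic → 20, none → 13.
Expert (assigned premium): none: 13 − 0 = 13; basic: 20 − 1 = 19; premium: 32 − 2 = 30. Expert stays.
Novice (assigned basic): none: 13 − 0 = 13; basic: 20 − 4 = 16; premium: 32 − 8 = 24. Novice prefers premium.
Beginner (assigned none): none: 13 − 0 = 13; basic: 20 − 10 = 10; premium: 32 − 20 = 12. Beginner stays.
At least one type deviates; the separating profile fails.

No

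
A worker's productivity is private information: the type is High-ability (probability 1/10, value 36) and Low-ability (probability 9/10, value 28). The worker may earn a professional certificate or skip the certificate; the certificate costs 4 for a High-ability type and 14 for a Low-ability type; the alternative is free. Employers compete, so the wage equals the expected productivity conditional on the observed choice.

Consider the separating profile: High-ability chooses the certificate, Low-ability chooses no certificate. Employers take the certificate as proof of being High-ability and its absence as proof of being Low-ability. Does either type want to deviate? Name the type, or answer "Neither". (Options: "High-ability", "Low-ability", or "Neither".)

The certificate pays 36; no certificate pays 28.
High-ability: assigned the certificate, nets 36 − 4 = 32; deviating to no certificate nets 28.
Low-ability: assigned no certificate, nets 28; deviating to the certificate nets 36 − 14 = 22.
Both types strictly prefer their assigned action; no profitable deviation.

Neither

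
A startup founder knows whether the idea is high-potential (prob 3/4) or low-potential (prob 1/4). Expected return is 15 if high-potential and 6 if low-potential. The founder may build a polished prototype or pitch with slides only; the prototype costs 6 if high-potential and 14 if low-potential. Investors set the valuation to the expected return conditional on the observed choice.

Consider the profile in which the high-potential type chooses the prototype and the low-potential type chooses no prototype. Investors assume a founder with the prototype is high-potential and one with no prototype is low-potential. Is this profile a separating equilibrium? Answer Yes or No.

Under these beliefs, the prototype earns valuation 15 and no prototype earns valuation 6.
high-potential: the prototype nets 15 − 6 = 9; no prototype nets 6. high-potential prefers the prototype.
low-potential: the prototype nets 15 − 14 = 1; no prototype nets 6. low-potential prefers no prototype.
Neither type deviates, so the separating profile is an equilibrium.

Yes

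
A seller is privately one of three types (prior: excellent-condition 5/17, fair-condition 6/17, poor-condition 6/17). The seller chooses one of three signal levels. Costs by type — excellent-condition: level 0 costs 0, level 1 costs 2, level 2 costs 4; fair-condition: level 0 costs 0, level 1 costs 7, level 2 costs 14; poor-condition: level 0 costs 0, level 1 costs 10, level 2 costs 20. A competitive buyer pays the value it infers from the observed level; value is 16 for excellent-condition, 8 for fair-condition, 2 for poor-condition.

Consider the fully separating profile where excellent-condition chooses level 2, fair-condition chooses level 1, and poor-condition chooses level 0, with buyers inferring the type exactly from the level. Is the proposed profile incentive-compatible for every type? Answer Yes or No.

Separating prices: level 2 → 16, level 1 → 8, level 0 → 2.
excellent-condition (assigned level 2): level 0: 2 − 0 = 2; level 1: 8 − 2 = 6; level 2: 16 − 4 = 12. excellent-condition stays.
fair-condition (assigned level 1): level 0: 2 − 0 = 2; level 1: 8 − 7 = 1; level 2: 16 − 14 = 2. fair-condition prefers level 0.
poor-condition (assigned level 0): level 0: 2 − 0 = 2; level 1: 8 − 10 = -2; level 2: 16 − 20 = -4. poor-condition stays.
At least one type deviates; the separating profile fails.

No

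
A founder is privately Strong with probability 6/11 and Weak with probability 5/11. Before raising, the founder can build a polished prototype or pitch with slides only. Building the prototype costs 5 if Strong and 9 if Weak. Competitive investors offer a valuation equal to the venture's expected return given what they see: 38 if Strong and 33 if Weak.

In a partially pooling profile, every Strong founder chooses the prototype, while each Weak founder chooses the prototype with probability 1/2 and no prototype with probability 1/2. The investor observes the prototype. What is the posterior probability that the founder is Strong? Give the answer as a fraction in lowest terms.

P(the prototype) = (6/11)·1 + (5/11)·(1/2) = 17/22.
By Bayes' rule, P(Strong | the prototype) = (6/11) / (17/22) = 12/17.

12/17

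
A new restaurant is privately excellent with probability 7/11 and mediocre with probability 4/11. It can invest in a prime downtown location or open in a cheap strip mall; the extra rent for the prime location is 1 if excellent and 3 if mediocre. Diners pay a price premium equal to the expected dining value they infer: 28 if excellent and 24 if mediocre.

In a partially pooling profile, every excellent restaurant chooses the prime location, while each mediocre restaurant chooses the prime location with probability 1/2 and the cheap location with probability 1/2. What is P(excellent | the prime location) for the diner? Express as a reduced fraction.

7/9

P(the prime location) = (7/11)·1 + (4/11)·(1/2) = 9/11.
By Bayes' rule, P(excellent | the prime location) = (7/11) / (9/11) = 7/9.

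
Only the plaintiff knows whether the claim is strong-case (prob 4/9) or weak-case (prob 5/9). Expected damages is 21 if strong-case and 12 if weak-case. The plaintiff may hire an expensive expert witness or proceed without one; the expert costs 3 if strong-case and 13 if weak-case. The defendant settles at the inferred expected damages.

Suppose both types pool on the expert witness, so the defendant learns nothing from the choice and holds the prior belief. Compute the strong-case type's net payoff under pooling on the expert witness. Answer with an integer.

13

Pooled settlement = 4/9·21 + 5/9·12 = 16.
strong-case pays cost 3 for the expert witness, so net payoff = 16 − 3 = 13.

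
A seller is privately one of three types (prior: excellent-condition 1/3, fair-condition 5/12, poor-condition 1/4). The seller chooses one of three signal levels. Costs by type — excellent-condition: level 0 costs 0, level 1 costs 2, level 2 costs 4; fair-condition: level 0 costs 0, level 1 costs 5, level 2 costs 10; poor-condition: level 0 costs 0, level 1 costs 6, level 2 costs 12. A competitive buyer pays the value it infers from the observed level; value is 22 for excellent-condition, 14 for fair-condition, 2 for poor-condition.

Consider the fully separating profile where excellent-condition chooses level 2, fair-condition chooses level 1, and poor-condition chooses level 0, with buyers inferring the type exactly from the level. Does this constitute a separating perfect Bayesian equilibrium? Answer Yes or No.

Separating prices: level 2 → 22, level 1 → 14, level 0 → 2.
excellent-condition (assigned level 2): level 0: 2 − 0 = 2; level 1: 14 − 2 = 12; level 2: 22 − 4 = 18. excellent-condition stays.
fair-condition (assigned level 1): level 0: 2 − 0 = 2; level 1: 14 − 5 = 9; level 2: 22 − 10 = 12. fair-condition prefers level 2.
poor-condition (assigned level 0): level 0: 2 − 0 = 2; level 1: 14 − 6 = 8; level 2: 22 − 12 = 10. poor-condition prefers level 2.
At least one type deviates; the separating profile fails.

No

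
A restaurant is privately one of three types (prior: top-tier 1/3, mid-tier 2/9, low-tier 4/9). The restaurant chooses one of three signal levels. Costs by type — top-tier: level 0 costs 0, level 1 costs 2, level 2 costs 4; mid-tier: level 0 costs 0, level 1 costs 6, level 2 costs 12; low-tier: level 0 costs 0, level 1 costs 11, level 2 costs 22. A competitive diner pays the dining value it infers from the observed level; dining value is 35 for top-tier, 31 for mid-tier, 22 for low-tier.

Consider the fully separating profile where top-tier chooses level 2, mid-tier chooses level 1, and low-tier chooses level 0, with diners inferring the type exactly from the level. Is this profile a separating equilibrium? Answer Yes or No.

Yes

Separating price premiums: level 2 → 35, level 1 → 31, level 0 → 22.
top-tier (assigned level 2): level 0: 22 − 0 = 22; level 1: 31 − 2 = 29; level 2: 35 − 4 = 31. top-tier stays.
mid-tier (assigned level 1): level 0: 22 − 0 = 22; level 1: 31 − 6 = 25; level 2: 35 − 12 = 23. mid-tier stays.
low-tier (assigned level 0): level 0: 22 − 0 = 22; level 1: 31 − 11 = 20; level 2: 35 − 22 = 13. low-tier stays.
Every type prefers its assigned level; separation holds.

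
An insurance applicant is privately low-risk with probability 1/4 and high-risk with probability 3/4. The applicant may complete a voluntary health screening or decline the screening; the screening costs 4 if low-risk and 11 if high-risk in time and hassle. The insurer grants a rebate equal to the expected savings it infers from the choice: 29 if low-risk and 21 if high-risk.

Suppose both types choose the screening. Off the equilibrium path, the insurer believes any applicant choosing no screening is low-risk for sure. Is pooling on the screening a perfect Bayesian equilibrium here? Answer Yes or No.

No

On path, the insurer holds the prior and pays 1/4·29 + 3/4·21 = 23. Off path (no screening), believing low-risk, it pays 29.
low-risk: the screening nets 23 − 4 = 19; no screening nets 29. low-risk would deviate.
high-risk: the screening nets 23 − 11 = 12; no screening nets 29. high-risk would deviate.
A type deviates, so pooling fails.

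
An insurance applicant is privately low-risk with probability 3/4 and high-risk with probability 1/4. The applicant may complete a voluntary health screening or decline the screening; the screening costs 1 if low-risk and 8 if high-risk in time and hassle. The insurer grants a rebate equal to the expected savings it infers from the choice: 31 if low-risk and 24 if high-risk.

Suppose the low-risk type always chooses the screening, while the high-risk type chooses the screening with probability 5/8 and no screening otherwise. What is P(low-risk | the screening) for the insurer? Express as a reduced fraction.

24/29

P(the screening) = (3/4)·1 + (1/4)·(5/8) = 29/32.
By Bayes' rule, P(low-risk | the screening) = (3/4) / (29/32) = 24/29.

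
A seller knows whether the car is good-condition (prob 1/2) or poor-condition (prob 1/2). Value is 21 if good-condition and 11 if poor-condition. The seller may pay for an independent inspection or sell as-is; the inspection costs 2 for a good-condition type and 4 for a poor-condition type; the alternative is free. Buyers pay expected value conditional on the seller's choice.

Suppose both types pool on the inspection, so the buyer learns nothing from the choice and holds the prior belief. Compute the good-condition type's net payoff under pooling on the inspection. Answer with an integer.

Pooled price = 1/2·21 + 1/2·11 = 16.
good-condition pays cost 2 for the inspection, so net payoff = 16 − 2 = 14.

14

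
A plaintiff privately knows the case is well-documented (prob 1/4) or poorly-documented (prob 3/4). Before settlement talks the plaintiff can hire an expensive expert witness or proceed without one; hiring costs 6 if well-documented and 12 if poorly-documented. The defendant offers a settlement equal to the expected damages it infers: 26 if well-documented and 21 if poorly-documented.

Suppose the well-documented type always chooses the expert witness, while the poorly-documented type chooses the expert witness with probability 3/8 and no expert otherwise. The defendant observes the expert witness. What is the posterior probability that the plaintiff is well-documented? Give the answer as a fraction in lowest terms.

8/17

P(the expert witness) = (1/4)·1 + (3/4)·(3/8) = 17/32.
By Bayes' rule, P(well-documented | the expert witness) = (1/4) / (17/32) = 8/17.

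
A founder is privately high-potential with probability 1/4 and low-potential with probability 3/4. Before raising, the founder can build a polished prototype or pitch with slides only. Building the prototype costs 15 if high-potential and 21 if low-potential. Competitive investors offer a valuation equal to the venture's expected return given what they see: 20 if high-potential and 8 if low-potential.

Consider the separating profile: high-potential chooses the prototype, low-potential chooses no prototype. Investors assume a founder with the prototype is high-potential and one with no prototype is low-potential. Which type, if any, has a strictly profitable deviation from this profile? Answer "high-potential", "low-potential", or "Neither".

high-potential

The prototype pays 20; no prototype pays 8.
high-potential: assigned the prototype, nets 20 − 15 = 5; deviating to no prototype nets 8.
low-potential: assigned no prototype, nets 8; deviating to the prototype nets 20 − 21 = -1.
The high-potential type gains 3 by deviating.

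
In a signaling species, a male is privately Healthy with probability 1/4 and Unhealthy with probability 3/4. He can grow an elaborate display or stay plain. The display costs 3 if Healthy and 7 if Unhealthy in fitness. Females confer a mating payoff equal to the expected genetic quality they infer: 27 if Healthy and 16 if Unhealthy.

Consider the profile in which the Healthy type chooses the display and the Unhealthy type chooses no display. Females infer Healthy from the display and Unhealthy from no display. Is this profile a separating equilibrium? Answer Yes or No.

Under these beliefs, the display earns mating payoff 27 and no display earns mating payoff 16.
Healthy: the display nets 27 − 3 = 24; no display nets 16. Healthy prefers the display.
Unhealthy: the display nets 27 − 7 = 20; no display nets 16. Unhealthy would deviate to the display.
Unhealthy has a profitable deviation, so the profile is not an equilibrium.

No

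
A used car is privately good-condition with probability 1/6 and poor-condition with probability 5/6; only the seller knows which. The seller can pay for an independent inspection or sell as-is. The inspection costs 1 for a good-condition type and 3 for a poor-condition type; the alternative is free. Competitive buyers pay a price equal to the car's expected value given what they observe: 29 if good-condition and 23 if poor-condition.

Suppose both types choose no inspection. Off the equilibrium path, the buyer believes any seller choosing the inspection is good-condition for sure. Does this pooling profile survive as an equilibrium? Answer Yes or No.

On path, the buyer holds the prior and pays 1/6·29 + 5/6·23 = 24. Off path (the inspection), believing good-condition, it pays 29.
good-condition: no inspection nets 24; the inspection nets 29 − 1 = 28. good-condition would deviate.
poor-condition: no inspection nets 24; the inspection nets 29 − 3 = 26. poor-condition would deviate.
A type deviates, so pooling fails.

No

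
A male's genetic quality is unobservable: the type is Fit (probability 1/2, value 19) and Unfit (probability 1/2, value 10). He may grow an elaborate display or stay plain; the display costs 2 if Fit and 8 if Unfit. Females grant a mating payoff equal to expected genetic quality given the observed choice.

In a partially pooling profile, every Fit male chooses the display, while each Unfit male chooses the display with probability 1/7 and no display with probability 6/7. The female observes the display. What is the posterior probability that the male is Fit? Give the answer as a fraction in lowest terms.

7/8

P(the display) = (1/2)·1 + (1/2)·(1/7) = 4/7.
By Bayes' rule, P(Fit | the display) = (1/2) / (4/7) = 7/8.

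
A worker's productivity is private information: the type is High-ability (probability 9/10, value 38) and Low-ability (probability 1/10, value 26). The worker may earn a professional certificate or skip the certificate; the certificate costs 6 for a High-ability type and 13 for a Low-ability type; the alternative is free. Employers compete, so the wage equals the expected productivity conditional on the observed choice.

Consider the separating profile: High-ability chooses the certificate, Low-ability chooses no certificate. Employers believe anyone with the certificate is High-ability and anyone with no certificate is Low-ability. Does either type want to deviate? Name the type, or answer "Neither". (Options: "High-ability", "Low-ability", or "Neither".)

The certificate pays 38; no certificate pays 26.
High-ability: assigned the certificate, nets 38 − 6 = 32; deviating to no certificate nets 26.
Low-ability: assigned no certificate, nets 26; deviating to the certificate nets 38 − 13 = 25.
Both types strictly prefer their assigned action; no profitable deviation.

Neither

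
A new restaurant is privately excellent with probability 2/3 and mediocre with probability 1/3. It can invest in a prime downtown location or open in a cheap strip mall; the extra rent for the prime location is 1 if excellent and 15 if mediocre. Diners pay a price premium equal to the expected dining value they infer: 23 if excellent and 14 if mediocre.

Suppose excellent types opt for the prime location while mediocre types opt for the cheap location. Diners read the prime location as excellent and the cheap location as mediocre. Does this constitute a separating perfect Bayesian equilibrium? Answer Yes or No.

Yes

Under these beliefs, the prime location earns price premium 23 and the cheap location earns price premium 14.
excellent: the prime location nets 23 − 1 = 22; the cheap location nets 14. excellent prefers the prime location.
mediocre: the prime location nets 23 − 15 = 8; the cheap location nets 14. mediocre prefers the cheap location.
Neither type deviates, so the separating profile is an equilibrium.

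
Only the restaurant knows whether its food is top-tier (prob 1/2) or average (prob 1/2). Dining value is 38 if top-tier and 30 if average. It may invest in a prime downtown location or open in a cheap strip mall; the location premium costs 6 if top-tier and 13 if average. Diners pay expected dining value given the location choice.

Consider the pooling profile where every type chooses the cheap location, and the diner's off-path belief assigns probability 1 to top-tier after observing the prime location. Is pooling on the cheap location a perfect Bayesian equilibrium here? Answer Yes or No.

Yes

On path, the diner holds the prior and pays 1/2·38 + 1/2·30 = 34. Off path (the prime location), believing top-tier, it pays 38.
top-tier: the cheap location nets 34; the prime location nets 38 − 6 = 32. top-tier stays.
average: the cheap location nets 34; the prime location nets 38 − 13 = 25. average stays.
No type deviates, so pooling is sustained.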